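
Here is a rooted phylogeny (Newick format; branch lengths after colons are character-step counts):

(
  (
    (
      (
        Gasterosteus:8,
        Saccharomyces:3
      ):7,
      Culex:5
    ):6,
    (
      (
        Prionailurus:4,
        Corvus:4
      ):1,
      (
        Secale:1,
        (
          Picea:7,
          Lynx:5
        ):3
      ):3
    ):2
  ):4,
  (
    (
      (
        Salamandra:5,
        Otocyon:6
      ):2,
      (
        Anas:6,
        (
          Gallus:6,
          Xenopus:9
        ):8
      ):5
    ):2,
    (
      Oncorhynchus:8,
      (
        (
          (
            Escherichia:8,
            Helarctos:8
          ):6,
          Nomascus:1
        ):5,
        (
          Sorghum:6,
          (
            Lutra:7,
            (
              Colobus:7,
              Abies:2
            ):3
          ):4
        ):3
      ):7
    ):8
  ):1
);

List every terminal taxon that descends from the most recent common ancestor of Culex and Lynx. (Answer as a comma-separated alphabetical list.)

Tracing Culex: it sits inside ((Gasterosteus,Saccharomyces),Culex).
Tracing Lynx: it sits inside (Picea,Lynx).
The smallest clade enclosing both is (((Gasterosteus,Saccharomyces),Culex),((Prionailurus,Corvus),(Secale,(Picea,Lynx)))); the answer is its 8 terminal taxa in alphabetical order.

Corvus, Culex, Gasterosteus, Lynx, Picea, Prionailurus, Saccharomyces, Secale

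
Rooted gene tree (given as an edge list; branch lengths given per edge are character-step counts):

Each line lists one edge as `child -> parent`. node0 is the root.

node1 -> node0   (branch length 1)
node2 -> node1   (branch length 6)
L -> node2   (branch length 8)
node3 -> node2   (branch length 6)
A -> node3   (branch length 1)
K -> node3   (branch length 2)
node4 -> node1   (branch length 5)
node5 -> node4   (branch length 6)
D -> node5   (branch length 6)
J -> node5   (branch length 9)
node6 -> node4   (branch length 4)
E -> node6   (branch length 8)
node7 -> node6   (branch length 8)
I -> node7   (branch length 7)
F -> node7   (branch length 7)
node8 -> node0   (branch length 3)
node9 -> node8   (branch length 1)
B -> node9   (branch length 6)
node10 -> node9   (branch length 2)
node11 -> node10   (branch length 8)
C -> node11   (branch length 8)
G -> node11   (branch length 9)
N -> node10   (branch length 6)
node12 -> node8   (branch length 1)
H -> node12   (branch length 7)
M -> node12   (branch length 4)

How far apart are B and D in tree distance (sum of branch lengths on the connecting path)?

28

The path runs B → … → MRCA → … → D; the MRCA is the root of the tree.
Branch lengths along that path: 6 + 1 + 3 + 1 + 5 + 6 + 6 = 28.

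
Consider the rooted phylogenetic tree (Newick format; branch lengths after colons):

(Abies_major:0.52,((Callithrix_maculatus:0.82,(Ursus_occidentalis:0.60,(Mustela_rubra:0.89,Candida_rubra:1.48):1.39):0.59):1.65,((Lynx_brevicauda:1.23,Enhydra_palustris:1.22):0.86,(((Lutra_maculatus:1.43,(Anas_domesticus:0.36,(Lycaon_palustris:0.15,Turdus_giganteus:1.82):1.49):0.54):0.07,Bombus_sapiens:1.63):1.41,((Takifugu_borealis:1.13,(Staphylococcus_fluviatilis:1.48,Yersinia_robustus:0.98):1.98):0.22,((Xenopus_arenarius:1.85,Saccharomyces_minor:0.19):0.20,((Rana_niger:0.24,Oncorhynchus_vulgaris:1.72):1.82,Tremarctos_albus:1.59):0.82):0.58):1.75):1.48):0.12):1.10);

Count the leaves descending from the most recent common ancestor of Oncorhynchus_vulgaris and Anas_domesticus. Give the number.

The MRCA of Oncorhynchus_vulgaris and Anas_domesticus is the node subtending (((Lutra_maculatus,(Anas_domesticus,(Lycaon_palustris,Turdus_giganteus))),Bombus_sapiens),((Takifugu_borealis,(Staphylococcus_fluviatilis,Yersinia_robustus)),((Xenopus_arenarius,Saccharomyces_minor),((Rana_niger,Oncorhynchus_vulgaris),Tremarctos_albus)))).
That clade contains 13 terminal taxa: Anas_domesticus, Bombus_sapiens, Lutra_maculatus, Lycaon_palustris, Oncorhynchus_vulgaris, Rana_niger, Saccharomyces_minor, Staphylococcus_fluviatilis, Takifugu_borealis, Tremarctos_albus, Turdus_giganteus, Xenopus_arenarius, Yersinia_robustus.

13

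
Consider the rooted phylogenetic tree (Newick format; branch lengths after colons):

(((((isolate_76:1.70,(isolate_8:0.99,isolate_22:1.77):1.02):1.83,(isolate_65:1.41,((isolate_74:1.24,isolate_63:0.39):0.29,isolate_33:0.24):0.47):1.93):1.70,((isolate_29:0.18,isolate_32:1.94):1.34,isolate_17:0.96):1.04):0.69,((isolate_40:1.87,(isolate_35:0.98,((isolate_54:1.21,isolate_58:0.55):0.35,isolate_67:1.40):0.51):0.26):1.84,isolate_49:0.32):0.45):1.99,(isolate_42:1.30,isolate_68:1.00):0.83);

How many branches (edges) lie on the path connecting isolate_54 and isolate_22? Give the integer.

11

The MRCA of isolate_54 and isolate_22 is the node subtending ((((isolate_76,(isolate_8,isolate_22)),(isolate_65,((isolate_74,isolate_63),isolate_33))),((isolate_29,isolate_32),isolate_17)),((isolate_40,(isolate_35,((isolate_54,isolate_58),isolate_67))),isolate_49)).
From isolate_54 up to that node: 6 branches. From isolate_22 up to the same node: 5 branches. Total: 6 + 5 = 11.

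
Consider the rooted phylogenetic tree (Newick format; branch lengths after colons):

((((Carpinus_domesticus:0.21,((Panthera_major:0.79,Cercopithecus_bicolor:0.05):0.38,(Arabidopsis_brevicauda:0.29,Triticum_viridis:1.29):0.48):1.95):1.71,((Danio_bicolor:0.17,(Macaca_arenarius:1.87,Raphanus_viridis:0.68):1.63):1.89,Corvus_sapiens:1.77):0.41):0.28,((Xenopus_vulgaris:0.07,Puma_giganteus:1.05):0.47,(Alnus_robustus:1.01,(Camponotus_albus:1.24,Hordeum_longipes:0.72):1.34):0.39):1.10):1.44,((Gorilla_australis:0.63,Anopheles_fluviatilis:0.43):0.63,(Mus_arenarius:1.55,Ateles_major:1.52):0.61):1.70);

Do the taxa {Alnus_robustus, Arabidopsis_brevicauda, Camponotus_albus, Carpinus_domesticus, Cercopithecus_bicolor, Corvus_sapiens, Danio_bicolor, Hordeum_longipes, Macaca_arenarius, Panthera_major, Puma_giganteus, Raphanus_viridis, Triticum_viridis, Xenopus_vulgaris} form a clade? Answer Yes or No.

Yes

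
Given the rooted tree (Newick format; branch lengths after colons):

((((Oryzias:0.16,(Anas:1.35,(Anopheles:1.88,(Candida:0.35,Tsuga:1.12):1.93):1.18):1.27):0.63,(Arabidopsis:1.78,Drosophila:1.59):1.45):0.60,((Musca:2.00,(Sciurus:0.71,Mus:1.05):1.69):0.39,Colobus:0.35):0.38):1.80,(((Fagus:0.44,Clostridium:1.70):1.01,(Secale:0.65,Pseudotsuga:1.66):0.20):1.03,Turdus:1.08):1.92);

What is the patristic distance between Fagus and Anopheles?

The path runs Fagus → … → MRCA → … → Anopheles; the MRCA is the root of the tree.
Branch lengths along that path: 0.44 + 1.01 + 1.03 + 1.92 + 1.80 + 0.60 + 0.63 + 1.27 + 1.18 + 1.88 = 11.76.

11.76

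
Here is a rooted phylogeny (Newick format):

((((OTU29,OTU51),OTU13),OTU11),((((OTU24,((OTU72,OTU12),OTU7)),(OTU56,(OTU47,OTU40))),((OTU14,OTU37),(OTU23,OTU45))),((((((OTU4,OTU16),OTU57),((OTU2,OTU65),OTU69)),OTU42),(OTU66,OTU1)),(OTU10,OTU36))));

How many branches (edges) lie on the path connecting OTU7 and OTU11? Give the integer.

The MRCA of OTU7 and OTU11 is the root of the tree.
From OTU7 up to that node: 6 branches. From OTU11 up to the same node: 2 branches. Total: 6 + 2 = 8.

8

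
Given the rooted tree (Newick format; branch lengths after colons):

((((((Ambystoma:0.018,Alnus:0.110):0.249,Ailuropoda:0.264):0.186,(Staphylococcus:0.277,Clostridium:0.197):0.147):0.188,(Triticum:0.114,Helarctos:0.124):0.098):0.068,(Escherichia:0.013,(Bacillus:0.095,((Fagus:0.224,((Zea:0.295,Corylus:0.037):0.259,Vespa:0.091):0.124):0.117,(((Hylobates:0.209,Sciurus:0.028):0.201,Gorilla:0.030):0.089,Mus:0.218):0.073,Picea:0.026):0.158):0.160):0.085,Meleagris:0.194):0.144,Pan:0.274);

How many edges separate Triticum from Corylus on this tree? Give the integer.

The MRCA of Triticum and Corylus is the node subtending (((((Ambystoma,Alnus),Ailuropoda),(Staphylococcus,Clostridium)),(Triticum,Helarctos)),(Escherichia,(Bacillus,((Fagus,((Zea,Corylus),Vespa)),(((Hylobates,Sciurus),Gorilla),Mus),Picea))),Meleagris).
From Triticum up to that node: 3 branches. From Corylus up to the same node: 7 branches. Total: 3 + 7 = 10.

10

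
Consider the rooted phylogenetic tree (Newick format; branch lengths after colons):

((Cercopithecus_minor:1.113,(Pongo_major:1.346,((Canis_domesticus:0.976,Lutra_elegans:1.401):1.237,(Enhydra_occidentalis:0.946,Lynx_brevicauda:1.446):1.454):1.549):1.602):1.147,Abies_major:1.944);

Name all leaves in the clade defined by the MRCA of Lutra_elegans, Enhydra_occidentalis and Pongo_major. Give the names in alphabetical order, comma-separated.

Tracing Lutra_elegans: it sits inside (Canis_domesticus,Lutra_elegans).
Tracing Enhydra_occidentalis: it sits inside (Enhydra_occidentalis,Lynx_brevicauda).
Tracing Pongo_major: it sits inside (Pongo_major,((Canis_domesticus,Lutra_elegans),(Enhydra_occidentalis,Lynx_brevicauda))).
The smallest clade enclosing all 3 is (Pongo_major,((Canis_domesticus,Lutra_elegans),(Enhydra_occidentalis,Lynx_brevicauda))); the answer is its 5 terminal taxa in alphabetical order.

Canis_domesticus, Enhydra_occidentalis, Lutra_elegans, Lynx_brevicauda, Pongo_major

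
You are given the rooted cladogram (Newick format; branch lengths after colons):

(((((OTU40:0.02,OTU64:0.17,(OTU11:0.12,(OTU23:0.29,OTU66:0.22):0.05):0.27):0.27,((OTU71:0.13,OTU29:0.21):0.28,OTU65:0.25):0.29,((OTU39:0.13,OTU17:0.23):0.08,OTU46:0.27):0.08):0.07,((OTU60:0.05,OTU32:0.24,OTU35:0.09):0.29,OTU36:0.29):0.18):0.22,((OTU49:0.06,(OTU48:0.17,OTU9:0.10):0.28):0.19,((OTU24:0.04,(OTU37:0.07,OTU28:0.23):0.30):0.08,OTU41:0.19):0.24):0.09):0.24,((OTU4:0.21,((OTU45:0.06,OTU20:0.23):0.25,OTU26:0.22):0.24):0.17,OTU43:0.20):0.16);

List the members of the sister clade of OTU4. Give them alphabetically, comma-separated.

OTU20, OTU26, OTU45

OTU4 attaches to the tree at the node subtending (OTU4,((OTU45,OTU20),OTU26)).
The other lineage descending from that same node — the sister group — is ((OTU45,OTU20),OTU26); its 3 tips in alphabetical order are the answer.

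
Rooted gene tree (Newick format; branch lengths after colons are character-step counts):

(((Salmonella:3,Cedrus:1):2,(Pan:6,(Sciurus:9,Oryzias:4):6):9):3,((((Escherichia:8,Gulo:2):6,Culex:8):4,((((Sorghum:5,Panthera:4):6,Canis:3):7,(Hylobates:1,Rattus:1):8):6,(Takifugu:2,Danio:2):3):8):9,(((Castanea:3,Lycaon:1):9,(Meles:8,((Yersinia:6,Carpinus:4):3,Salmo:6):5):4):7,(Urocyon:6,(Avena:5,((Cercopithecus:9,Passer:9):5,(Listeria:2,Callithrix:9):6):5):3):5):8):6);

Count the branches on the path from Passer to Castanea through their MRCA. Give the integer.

8

The MRCA of Passer and Castanea is the node subtending (((Castanea,Lycaon),(Meles,((Yersinia,Carpinus),Salmo))),(Urocyon,(Avena,((Cercopithecus,Passer),(Listeria,Callithrix))))).
From Passer up to that node: 5 branches. From Castanea up to the same node: 3 branches. Total: 5 + 3 = 8.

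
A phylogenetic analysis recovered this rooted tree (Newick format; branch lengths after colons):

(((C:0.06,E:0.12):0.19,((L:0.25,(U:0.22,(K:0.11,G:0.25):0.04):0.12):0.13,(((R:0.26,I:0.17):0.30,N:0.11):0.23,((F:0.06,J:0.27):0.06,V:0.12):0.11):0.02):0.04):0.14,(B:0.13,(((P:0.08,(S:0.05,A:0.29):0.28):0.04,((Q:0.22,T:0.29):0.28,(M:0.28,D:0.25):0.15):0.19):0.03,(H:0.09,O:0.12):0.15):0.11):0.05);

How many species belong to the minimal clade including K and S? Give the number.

22

The MRCA of K and S is the root, so the clade is the entire tree.
That clade contains 22 terminal taxa: A, B, C, D, E, F, G, H, I, J, K, L, M, N, O, P, Q, R, S, T, U, V.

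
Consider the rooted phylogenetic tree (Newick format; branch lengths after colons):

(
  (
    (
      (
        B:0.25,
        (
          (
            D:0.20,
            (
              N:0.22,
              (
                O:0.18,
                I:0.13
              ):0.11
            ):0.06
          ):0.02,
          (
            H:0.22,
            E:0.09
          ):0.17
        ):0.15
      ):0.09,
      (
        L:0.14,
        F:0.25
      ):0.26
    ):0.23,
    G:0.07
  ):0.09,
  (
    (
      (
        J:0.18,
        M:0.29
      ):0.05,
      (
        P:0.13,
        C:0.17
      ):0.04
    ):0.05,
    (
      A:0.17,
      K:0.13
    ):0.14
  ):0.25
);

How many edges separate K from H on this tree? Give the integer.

9

The MRCA of K and H is the root of the tree.
From K up to that node: 3 branches. From H up to the same node: 6 branches. Total: 3 + 6 = 9.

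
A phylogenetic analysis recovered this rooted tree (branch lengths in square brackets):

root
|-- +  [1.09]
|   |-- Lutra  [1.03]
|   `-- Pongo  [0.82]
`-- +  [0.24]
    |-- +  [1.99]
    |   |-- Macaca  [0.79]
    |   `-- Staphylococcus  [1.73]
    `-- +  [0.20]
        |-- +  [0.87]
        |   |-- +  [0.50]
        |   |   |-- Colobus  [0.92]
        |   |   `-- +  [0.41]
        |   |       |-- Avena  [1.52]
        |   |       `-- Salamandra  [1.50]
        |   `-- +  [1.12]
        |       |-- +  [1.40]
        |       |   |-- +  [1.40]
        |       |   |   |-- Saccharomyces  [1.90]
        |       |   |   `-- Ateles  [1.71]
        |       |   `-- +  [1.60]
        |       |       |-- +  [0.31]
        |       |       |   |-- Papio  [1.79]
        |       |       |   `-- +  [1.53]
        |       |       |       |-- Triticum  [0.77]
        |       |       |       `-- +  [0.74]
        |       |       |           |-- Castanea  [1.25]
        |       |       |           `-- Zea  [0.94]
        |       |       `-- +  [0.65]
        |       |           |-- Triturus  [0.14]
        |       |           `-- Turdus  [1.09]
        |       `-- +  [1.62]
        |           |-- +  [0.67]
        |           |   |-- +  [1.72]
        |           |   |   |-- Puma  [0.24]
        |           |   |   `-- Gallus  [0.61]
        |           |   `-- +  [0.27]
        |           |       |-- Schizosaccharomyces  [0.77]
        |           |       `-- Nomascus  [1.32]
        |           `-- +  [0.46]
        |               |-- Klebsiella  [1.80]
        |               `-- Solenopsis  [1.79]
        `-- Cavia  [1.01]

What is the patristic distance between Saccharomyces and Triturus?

5.69

The path runs Saccharomyces → … → MRCA → … → Triturus; the MRCA is the node subtending ((Saccharomyces,Ateles),((Papio,(Triticum,(Castanea,Zea))),(Triturus,Turdus))).
Branch lengths along that path: 1.90 + 1.40 + 1.60 + 0.65 + 0.14 = 5.69.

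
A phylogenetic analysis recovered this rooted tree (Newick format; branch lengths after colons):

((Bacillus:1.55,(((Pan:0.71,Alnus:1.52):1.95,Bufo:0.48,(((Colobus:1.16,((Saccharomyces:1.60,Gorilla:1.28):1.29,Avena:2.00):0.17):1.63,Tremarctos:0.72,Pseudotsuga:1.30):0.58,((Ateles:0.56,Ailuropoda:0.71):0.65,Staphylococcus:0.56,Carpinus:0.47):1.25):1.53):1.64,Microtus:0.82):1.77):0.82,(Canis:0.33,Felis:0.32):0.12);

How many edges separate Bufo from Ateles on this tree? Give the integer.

5

The MRCA of Bufo and Ateles is the node subtending ((Pan,Alnus),Bufo,(((Colobus,((Saccharomyces,Gorilla),Avena)),Tremarctos,Pseudotsuga),((Ateles,Ailuropoda),Staphylococcus,Carpinus))).
From Bufo up to that node: 1 branch. From Ateles up to the same node: 4 branches. Total: 1 + 4 = 5.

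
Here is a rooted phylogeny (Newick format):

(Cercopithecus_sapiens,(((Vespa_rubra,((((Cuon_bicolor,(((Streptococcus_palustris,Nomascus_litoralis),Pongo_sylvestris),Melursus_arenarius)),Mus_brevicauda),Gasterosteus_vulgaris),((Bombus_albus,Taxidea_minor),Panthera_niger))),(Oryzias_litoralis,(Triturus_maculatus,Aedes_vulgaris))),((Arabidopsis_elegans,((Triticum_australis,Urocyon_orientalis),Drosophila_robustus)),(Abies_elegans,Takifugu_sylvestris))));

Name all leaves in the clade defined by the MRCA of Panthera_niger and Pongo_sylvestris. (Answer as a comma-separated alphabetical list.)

Bombus_albus, Cuon_bicolor, Gasterosteus_vulgaris, Melursus_arenarius, Mus_brevicauda, Nomascus_litoralis, Panthera_niger, Pongo_sylvestris, Streptococcus_palustris, Taxidea_minor

Tracing Panthera_niger: it sits inside ((Bombus_albus,Taxidea_minor),Panthera_niger).
Tracing Pongo_sylvestris: it sits inside ((Streptococcus_palustris,Nomascus_litoralis),Pongo_sylvestris).
The smallest clade enclosing both is ((((Cuon_bicolor,(((Streptococcus_palustris,Nomascus_litoralis),Pongo_sylvestris),Melursus_arenarius)),Mus_brevicauda),Gasterosteus_vulgaris),((Bombus_albus,Taxidea_minor),Panthera_niger)); the answer is its 10 terminal taxa in alphabetical order.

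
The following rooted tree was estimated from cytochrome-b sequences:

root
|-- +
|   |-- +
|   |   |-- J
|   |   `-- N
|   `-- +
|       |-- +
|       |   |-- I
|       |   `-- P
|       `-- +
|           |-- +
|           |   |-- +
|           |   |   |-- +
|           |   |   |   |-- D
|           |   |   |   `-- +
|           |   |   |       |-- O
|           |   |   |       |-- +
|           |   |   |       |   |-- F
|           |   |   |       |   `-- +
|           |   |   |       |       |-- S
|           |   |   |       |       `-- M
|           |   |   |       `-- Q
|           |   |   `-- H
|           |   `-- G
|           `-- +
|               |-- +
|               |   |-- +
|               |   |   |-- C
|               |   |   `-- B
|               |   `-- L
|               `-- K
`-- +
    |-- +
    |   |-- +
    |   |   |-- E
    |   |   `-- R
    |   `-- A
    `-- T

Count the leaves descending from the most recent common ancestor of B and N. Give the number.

16

The MRCA of B and N is the node subtending ((J,N),((I,P),((((D,(O,(F,(S,M)),Q)),H),G),(((C,B),L),K)))).
That clade contains 16 terminal taxa: B, C, D, F, G, H, I, J, K, L, M, N, O, P, Q, S.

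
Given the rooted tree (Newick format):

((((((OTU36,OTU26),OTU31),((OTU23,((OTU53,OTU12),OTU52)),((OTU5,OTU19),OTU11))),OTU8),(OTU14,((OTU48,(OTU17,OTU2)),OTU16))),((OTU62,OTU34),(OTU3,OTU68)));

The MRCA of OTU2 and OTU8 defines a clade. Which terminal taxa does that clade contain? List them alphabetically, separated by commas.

OTU11, OTU12, OTU14, OTU16, OTU17, OTU19, OTU2, OTU23, OTU26, OTU31, OTU36, OTU48, OTU5, OTU52, OTU53, OTU8

Tracing OTU2: it sits inside (OTU17,OTU2).
Tracing OTU8: it sits inside ((((OTU36,OTU26),OTU31),((OTU23,((OTU53,OTU12),OTU52)),((OTU5,OTU19),OTU11))),OTU8).
The smallest clade enclosing both is (((((OTU36,OTU26),OTU31),((OTU23,((OTU53,OTU12),OTU52)),((OTU5,OTU19),OTU11))),OTU8),(OTU14,((OTU48,(OTU17,OTU2)),OTU16))); the answer is its 16 terminal taxa in alphabetical order.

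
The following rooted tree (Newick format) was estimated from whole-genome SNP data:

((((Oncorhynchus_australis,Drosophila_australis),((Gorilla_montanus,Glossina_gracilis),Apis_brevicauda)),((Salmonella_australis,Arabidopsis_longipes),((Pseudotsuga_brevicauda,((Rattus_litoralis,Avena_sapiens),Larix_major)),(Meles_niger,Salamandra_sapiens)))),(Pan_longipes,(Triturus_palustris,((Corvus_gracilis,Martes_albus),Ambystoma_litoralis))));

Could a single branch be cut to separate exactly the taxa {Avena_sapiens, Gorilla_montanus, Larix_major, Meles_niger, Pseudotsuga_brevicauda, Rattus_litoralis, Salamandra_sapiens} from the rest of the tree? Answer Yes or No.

The MRCA of the listed taxa subtends (((Oncorhynchus_australis,Drosophila_australis),((Gorilla_montanus,Glossina_gracilis),Apis_brevicauda)),((Salmonella_australis,Arabidopsis_longipes),((Pseudotsuga_brevicauda,((Rattus_litoralis,Avena_sapiens),Larix_major)),(Meles_niger,Salamandra_sapiens)))).
That clade also contains Apis_brevicauda, Arabidopsis_longipes, Drosophila_australis, Glossina_gracilis, Oncorhynchus_australis, Salmonella_australis, which are not in the proposed group, so the group is not monophyletic.

No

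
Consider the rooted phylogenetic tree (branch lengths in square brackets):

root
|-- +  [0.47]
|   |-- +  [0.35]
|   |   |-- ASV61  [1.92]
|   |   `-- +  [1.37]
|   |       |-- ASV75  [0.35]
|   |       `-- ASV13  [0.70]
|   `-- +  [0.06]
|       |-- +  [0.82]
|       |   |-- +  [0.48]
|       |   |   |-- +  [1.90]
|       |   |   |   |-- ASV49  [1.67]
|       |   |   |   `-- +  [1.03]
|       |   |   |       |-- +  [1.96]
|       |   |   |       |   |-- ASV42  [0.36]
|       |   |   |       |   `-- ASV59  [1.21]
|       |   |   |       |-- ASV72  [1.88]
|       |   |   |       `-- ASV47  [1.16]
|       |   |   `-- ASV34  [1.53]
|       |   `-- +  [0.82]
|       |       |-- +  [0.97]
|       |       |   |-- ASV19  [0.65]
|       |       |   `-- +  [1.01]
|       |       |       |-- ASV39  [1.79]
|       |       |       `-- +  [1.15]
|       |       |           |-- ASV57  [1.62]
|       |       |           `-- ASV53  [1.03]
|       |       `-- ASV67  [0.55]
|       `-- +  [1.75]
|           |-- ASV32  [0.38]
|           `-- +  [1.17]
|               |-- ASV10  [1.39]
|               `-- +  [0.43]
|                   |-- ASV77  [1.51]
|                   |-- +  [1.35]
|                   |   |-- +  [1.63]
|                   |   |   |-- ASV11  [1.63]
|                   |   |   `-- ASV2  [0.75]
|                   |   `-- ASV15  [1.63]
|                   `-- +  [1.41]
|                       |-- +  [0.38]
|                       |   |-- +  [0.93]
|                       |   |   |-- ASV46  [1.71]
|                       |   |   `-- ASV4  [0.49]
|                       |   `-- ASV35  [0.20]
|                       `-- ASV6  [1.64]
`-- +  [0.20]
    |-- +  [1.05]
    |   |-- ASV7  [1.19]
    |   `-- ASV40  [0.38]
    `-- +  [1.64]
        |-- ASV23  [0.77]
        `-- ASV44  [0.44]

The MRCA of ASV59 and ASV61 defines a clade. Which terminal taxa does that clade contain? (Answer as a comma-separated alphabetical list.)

Tracing ASV59: it sits inside (ASV42,ASV59).
Tracing ASV61: it sits inside (ASV61,(ASV75,ASV13)).
The smallest clade enclosing both is ((ASV61,(ASV75,ASV13)),((((ASV49,((ASV42,ASV59),ASV72,ASV47)),ASV34),((ASV19,(ASV39,(ASV57,ASV53))),ASV67)),(ASV32,(ASV10,(ASV77,((ASV11,ASV2),ASV15),(((ASV46,ASV4),ASV35),ASV6)))))); the answer is its 24 terminal taxa in alphabetical order.

ASV10, ASV11, ASV13, ASV15, ASV19, ASV2, ASV32, ASV34, ASV35, ASV39, ASV4, ASV42, ASV46, ASV47, ASV49, ASV53, ASV57, ASV59, ASV6, ASV61, ASV67, ASV72, ASV75, ASV77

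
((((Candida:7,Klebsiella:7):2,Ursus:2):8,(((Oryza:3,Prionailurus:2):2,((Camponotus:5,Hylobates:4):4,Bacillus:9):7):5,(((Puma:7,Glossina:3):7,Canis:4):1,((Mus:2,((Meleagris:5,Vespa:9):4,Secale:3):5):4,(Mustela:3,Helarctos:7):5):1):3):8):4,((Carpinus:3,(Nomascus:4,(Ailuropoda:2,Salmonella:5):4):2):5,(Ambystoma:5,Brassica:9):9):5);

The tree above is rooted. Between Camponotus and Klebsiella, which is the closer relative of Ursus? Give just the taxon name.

Klebsiella

The MRCA of Ursus and Klebsiella subtends ((Candida,Klebsiella),Ursus) (3 taxa).
The MRCA of Ursus and Camponotus subtends (((Candida,Klebsiella),Ursus),(((Oryza,Prionailurus),((Camponotus,Hylobates),Bacillus)),(((Puma,Glossina),Canis),((Mus,((Meleagris,Vespa),Secale)),(Mustela,Helarctos))))) (17 taxa).
The first is nested inside the second, so Ursus shares a more recent common ancestor with Klebsiella.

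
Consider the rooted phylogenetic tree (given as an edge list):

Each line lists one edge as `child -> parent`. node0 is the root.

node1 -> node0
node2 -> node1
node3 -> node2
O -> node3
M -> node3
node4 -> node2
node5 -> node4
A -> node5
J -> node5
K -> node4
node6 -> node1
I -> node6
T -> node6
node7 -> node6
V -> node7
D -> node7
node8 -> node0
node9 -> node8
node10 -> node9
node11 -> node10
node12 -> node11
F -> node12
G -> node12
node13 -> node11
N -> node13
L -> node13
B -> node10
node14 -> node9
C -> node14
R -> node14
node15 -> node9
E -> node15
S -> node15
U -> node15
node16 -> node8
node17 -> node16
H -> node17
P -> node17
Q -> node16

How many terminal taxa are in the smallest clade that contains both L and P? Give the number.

13

The MRCA of L and P is the node subtending (((((F,G),(N,L)),B),(C,R),(E,S,U)),((H,P),Q)).
That clade contains 13 terminal taxa: B, C, E, F, G, H, L, N, P, Q, R, S, U.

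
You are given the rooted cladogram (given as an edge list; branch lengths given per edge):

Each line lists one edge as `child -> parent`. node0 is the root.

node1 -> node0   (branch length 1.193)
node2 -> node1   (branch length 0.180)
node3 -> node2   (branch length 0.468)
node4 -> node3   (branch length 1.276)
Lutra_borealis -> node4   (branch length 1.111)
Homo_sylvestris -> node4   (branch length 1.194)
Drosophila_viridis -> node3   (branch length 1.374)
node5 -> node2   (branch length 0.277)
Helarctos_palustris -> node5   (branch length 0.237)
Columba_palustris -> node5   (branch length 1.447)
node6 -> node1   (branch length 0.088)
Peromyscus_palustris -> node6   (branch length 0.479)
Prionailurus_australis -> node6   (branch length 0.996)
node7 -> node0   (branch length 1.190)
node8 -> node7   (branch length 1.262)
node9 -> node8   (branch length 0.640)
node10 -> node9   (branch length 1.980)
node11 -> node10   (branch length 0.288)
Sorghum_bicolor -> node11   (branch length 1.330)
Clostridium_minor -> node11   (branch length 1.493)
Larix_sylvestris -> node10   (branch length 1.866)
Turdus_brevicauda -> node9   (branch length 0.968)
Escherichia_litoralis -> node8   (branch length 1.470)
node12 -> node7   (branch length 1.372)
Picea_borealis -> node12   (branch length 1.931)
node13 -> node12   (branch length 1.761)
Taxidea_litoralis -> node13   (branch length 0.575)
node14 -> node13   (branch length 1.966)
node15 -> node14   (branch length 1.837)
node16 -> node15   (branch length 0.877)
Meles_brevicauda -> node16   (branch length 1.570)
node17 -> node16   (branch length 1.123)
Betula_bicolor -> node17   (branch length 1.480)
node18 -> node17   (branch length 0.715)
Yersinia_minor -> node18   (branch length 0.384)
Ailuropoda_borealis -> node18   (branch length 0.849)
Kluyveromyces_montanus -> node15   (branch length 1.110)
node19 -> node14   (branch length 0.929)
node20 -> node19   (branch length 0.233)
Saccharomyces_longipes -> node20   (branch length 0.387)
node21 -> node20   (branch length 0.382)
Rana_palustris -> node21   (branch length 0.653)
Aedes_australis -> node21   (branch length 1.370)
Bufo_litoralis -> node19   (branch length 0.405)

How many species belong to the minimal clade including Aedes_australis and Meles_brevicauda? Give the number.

The MRCA of Aedes_australis and Meles_brevicauda is the node subtending (((Meles_brevicauda,(Betula_bicolor,(Yersinia_minor,Ailuropoda_borealis))),Kluyveromyces_montanus),((Saccharomyces_longipes,(Rana_palustris,Aedes_australis)),Bufo_litoralis)).
That clade contains 9 terminal taxa: Aedes_australis, Ailuropoda_borealis, Betula_bicolor, Bufo_litoralis, Kluyveromyces_montanus, Meles_brevicauda, Rana_palustris, Saccharomyces_longipes, Yersinia_minor.

9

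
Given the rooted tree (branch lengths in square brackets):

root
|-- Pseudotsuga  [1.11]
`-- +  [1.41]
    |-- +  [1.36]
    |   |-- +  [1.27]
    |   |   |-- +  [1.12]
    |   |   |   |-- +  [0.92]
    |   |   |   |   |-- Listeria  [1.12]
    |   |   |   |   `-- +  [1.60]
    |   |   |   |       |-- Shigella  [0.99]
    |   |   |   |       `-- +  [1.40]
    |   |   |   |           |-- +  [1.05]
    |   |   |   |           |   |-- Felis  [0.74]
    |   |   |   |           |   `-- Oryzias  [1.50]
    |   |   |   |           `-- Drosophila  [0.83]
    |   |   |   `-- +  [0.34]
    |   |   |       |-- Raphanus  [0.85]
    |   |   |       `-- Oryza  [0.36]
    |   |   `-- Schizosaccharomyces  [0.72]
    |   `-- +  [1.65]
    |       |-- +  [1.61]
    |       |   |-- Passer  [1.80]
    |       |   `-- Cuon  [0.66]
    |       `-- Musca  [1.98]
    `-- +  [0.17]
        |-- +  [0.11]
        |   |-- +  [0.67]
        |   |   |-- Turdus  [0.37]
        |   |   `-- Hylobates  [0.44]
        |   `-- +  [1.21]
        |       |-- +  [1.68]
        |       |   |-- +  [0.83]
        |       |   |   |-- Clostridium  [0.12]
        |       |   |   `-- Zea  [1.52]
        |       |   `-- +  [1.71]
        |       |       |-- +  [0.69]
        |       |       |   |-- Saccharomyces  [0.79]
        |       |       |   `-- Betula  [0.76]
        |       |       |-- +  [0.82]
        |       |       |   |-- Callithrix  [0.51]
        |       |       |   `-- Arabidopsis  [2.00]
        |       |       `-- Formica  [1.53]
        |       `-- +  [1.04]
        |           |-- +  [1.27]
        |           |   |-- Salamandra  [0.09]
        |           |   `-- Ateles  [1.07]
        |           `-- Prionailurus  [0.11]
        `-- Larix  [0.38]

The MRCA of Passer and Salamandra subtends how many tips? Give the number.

24

The MRCA of Passer and Salamandra is the node subtending (((((Listeria,(Shigella,((Felis,Oryzias),Drosophila))),(Raphanus,Oryza)),Schizosaccharomyces),((Passer,Cuon),Musca)),(((Turdus,Hylobates),(((Clostridium,Zea),((Saccharomyces,Betula),(Callithrix,Arabidopsis),Formica)),((Salamandra,Ateles),Prionailurus))),Larix)).
That clade contains 24 terminal taxa: Arabidopsis, Ateles, Betula, Callithrix, Clostridium, Cuon, Drosophila, Felis, Formica, Hylobates, Larix, Listeria, Musca, Oryza, Oryzias, Passer, Prionailurus, Raphanus, Saccharomyces, Salamandra, Schizosaccharomyces, Shigella, Turdus, Zea.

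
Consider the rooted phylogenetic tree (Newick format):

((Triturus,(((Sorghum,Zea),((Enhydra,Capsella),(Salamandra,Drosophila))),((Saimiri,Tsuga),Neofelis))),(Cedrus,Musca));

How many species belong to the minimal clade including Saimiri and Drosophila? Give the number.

9

The MRCA of Saimiri and Drosophila is the node subtending (((Sorghum,Zea),((Enhydra,Capsella),(Salamandra,Drosophila))),((Saimiri,Tsuga),Neofelis)).
That clade contains 9 terminal taxa: Capsella, Drosophila, Enhydra, Neofelis, Saimiri, Salamandra, Sorghum, Tsuga, Zea.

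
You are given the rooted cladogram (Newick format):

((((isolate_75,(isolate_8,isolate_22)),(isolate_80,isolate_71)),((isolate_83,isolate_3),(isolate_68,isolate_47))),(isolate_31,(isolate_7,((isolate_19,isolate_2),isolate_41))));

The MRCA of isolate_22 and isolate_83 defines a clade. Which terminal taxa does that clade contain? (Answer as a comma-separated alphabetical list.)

Tracing isolate_22: it sits inside (isolate_8,isolate_22).
Tracing isolate_83: it sits inside (isolate_83,isolate_3).
The smallest clade enclosing both is (((isolate_75,(isolate_8,isolate_22)),(isolate_80,isolate_71)),((isolate_83,isolate_3),(isolate_68,isolate_47))); the answer is its 9 terminal taxa in alphabetical order.

isolate_22, isolate_3, isolate_47, isolate_68, isolate_71, isolate_75, isolate_8, isolate_80, isolate_83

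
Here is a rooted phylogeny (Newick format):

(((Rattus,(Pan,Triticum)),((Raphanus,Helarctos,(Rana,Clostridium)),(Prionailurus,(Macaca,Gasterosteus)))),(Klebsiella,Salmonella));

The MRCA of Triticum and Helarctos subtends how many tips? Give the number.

The MRCA of Triticum and Helarctos is the node subtending ((Rattus,(Pan,Triticum)),((Raphanus,Helarctos,(Rana,Clostridium)),(Prionailurus,(Macaca,Gasterosteus)))).
That clade contains 10 terminal taxa: Clostridium, Gasterosteus, Helarctos, Macaca, Pan, Prionailurus, Rana, Raphanus, Rattus, Triticum.

10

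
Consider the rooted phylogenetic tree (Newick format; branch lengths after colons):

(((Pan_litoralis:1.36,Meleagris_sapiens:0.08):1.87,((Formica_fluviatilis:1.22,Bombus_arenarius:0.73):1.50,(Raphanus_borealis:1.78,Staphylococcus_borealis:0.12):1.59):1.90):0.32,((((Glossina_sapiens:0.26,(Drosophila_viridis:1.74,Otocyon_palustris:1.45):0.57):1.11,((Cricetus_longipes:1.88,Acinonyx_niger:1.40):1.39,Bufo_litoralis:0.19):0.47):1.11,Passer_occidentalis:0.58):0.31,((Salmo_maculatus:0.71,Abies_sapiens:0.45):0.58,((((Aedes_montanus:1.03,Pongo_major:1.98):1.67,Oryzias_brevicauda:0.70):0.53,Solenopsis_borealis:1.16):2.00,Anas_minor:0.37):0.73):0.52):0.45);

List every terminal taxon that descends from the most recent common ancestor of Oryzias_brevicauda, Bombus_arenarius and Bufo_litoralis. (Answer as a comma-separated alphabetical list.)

Abies_sapiens, Acinonyx_niger, Aedes_montanus, Anas_minor, Bombus_arenarius, Bufo_litoralis, Cricetus_longipes, Drosophila_viridis, Formica_fluviatilis, Glossina_sapiens, Meleagris_sapiens, Oryzias_brevicauda, Otocyon_palustris, Pan_litoralis, Passer_occidentalis, Pongo_major, Raphanus_borealis, Salmo_maculatus, Solenopsis_borealis, Staphylococcus_borealis

Tracing Oryzias_brevicauda: it sits inside ((Aedes_montanus,Pongo_major),Oryzias_brevicauda).
Tracing Bombus_arenarius: it sits inside (Formica_fluviatilis,Bombus_arenarius).
Tracing Bufo_litoralis: it sits inside ((Cricetus_longipes,Acinonyx_niger),Bufo_litoralis).
The smallest clade enclosing all 3 is the whole tree (their MRCA is the root), so the answer is all 20 tips in alphabetical order.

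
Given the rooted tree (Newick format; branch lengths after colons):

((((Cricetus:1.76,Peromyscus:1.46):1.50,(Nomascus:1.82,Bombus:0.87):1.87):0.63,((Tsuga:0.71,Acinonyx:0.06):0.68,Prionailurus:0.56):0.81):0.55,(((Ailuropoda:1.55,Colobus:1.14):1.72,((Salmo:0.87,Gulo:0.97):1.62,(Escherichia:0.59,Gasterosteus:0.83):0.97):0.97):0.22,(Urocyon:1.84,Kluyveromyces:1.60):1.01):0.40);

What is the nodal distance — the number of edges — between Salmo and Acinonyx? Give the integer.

9

The MRCA of Salmo and Acinonyx is the root of the tree.
From Salmo up to that node: 5 branches. From Acinonyx up to the same node: 4 branches. Total: 5 + 4 = 9.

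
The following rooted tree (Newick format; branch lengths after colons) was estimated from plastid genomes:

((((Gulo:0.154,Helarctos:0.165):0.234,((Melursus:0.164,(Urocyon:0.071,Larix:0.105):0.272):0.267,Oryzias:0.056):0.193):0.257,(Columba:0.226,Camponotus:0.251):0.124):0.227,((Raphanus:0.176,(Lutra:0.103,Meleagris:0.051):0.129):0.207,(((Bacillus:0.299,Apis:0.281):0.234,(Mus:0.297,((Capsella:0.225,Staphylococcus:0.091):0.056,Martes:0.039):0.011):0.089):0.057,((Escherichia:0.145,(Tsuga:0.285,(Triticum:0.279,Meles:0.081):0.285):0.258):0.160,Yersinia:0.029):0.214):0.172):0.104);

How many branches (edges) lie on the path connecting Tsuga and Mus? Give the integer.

7

The MRCA of Tsuga and Mus is the node subtending (((Bacillus,Apis),(Mus,((Capsella,Staphylococcus),Martes))),((Escherichia,(Tsuga,(Triticum,Meles))),Yersinia)).
From Tsuga up to that node: 4 branches. From Mus up to the same node: 3 branches. Total: 4 + 3 = 7.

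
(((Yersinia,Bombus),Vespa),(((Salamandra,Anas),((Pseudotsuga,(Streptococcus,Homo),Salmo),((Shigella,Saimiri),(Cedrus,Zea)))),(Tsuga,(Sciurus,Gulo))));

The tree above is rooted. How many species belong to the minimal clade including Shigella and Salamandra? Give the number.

10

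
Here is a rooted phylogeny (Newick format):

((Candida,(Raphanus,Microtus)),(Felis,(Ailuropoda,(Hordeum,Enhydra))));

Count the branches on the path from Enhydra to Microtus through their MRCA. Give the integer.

The MRCA of Enhydra and Microtus is the root of the tree.
From Enhydra up to that node: 4 branches. From Microtus up to the same node: 3 branches. Total: 4 + 3 = 7.

7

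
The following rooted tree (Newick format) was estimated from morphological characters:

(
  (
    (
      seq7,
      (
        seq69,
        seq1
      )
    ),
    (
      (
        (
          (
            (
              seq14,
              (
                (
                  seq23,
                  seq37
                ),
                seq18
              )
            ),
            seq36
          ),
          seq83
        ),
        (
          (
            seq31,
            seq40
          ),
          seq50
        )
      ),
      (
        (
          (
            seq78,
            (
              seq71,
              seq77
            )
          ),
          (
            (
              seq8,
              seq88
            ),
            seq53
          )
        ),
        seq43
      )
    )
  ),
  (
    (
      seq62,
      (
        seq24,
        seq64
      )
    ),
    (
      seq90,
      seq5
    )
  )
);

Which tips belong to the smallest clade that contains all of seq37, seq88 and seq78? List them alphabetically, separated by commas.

Tracing seq37: it sits inside (seq23,seq37).
Tracing seq88: it sits inside (seq8,seq88).
Tracing seq78: it sits inside (seq78,(seq71,seq77)).
The smallest clade enclosing all 3 is (((((seq14,((seq23,seq37),seq18)),seq36),seq83),((seq31,seq40),seq50)),(((seq78,(seq71,seq77)),((seq8,seq88),seq53)),seq43)); the answer is its 16 terminal taxa in alphabetical order.

seq14, seq18, seq23, seq31, seq36, seq37, seq40, seq43, seq50, seq53, seq71, seq77, seq78, seq8, seq83, seq88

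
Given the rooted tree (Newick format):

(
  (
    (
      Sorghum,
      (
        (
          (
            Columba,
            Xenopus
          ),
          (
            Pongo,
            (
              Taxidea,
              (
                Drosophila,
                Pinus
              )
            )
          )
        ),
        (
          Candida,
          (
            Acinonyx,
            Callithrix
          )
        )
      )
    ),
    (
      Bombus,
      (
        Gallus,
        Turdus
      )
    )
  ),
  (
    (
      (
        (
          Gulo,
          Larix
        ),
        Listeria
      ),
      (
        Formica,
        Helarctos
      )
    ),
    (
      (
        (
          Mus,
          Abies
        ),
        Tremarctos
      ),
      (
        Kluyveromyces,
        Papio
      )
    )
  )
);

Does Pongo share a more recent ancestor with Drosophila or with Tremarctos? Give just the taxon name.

The MRCA of Pongo and Drosophila subtends (Pongo,(Taxidea,(Drosophila,Pinus))) (4 taxa).
The MRCA of Pongo and Tremarctos is the root, subtending the entire tree (23 taxa).
The first is nested inside the second, so Pongo shares a more recent common ancestor with Drosophila.

Drosophila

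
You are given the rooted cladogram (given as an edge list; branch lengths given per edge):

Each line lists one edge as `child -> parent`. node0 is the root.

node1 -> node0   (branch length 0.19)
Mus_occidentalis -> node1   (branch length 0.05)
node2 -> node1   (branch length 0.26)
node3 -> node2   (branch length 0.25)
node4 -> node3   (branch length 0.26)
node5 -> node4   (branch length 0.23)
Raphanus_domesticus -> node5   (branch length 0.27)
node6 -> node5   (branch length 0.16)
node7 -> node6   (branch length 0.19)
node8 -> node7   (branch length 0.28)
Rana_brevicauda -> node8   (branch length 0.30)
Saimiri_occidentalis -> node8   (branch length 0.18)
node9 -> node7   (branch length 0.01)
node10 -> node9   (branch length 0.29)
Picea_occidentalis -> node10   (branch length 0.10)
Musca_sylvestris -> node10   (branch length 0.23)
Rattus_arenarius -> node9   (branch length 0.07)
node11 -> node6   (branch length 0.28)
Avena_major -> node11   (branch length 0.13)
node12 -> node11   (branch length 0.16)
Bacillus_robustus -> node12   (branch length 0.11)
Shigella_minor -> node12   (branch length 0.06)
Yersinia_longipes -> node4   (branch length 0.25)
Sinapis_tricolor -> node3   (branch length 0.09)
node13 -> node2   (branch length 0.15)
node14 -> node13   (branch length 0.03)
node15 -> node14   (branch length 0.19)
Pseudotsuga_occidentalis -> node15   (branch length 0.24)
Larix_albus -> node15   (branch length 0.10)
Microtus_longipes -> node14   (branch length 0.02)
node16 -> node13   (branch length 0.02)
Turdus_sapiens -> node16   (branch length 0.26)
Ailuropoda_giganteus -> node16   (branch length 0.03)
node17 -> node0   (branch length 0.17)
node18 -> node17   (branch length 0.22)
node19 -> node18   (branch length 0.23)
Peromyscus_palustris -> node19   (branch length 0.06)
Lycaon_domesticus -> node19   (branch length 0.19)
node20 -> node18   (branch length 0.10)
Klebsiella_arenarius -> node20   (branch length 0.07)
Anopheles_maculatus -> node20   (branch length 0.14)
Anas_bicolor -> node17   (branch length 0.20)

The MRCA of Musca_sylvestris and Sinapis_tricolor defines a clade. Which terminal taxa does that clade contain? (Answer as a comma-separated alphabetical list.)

Avena_major, Bacillus_robustus, Musca_sylvestris, Picea_occidentalis, Rana_brevicauda, Raphanus_domesticus, Rattus_arenarius, Saimiri_occidentalis, Shigella_minor, Sinapis_tricolor, Yersinia_longipes

Tracing Musca_sylvestris: it sits inside (Picea_occidentalis,Musca_sylvestris).
Tracing Sinapis_tricolor: it sits inside (((Raphanus_domesticus,(((Rana_brevicauda,Saimiri_occidentalis),((Picea_occidentalis,Musca_sylvestris),Rattus_arenarius)),(Avena_major,(Bacillus_robustus,Shigella_minor)))),Yersinia_longipes),Sinapis_tricolor).
The smallest clade enclosing both is (((Raphanus_domesticus,(((Rana_brevicauda,Saimiri_occidentalis),((Picea_occidentalis,Musca_sylvestris),Rattus_arenarius)),(Avena_major,(Bacillus_robustus,Shigella_minor)))),Yersinia_longipes),Sinapis_tricolor); the answer is its 11 terminal taxa in alphabetical order.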